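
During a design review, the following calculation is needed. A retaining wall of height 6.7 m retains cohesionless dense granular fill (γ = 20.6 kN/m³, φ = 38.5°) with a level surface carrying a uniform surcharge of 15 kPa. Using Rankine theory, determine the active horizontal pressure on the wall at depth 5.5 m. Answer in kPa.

29.8 kPa

K_a = (1 − sin φ)/(1 + sin φ) = 0.2327.
σ_v = γz + q = 20.6 × 5.5 + 15 = 128.3 kPa.
σ_h = K_a σ_v = 0.2327 × 128.3 = 29.85 kPa.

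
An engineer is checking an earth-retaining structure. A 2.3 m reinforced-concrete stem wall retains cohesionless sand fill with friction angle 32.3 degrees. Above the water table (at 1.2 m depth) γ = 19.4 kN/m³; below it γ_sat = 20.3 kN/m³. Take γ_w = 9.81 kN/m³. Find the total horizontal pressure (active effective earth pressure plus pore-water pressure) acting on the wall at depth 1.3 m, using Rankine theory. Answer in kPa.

8.36 kPa

K_a = (1 − sin φ)/(1 + sin φ) = 0.3035.
γ' = 20.3 − 9.81 = 10.49 kN/m³.
Effective vertical stress at 1.3 m: σ'_v = 19.4×1.2 + 10.49×0.100 = 24.33 kPa.
σ'_h = K_a σ'_v = 0.3035 × 24.33 = 7.383 kPa; u = γ_w × 0.100 = 0.9810 kPa.
Total σ_h = 7.383 + 0.9810 = 8.364 kPa.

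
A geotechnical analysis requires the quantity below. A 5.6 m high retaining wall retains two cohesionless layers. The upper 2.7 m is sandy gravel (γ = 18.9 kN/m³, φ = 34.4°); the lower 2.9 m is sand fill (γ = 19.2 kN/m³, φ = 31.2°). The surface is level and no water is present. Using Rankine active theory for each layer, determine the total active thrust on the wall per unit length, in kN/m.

K_a1 = tan²(45°−34.4°/2) = 0.2780; K_a2 = tan²(45°−31.2°/2) = 0.3175.
Layer 1: σ at base = K_a1 γ₁ h₁ = 14.19 kPa; P₁ = ½×14.19×2.7 = 19.15.
Layer 2: σ_v at top = γ₁h₁ = 51.03; σ_h top = K_a2×51.03 = 16.20; σ_h base = K_a2×(51.03+19.2×2.9) = 33.88.
P₂ = ½(16.20+33.88)×2.9 = 72.62. Total P_a = 19.15+72.62 = 91.77 kN/m.

91.8 kN/m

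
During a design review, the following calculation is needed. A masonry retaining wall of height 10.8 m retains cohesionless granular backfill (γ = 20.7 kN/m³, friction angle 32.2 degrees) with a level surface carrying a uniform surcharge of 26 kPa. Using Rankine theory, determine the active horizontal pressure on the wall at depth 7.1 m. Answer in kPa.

K_a = (1 − sin φ)/(1 + sin φ) = 0.3047.
σ_v = γz + q = 20.7 × 7.1 + 26 = 173.0 kPa.
σ_h = K_a σ_v = 0.3047 × 173.0 = 52.71 kPa.

52.7 kPa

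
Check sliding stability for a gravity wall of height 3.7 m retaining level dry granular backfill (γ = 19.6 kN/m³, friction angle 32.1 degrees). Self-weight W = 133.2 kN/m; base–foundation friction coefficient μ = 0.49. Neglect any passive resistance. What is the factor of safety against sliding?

K_a = tan²(45° − 32.1°/2) = 0.3060.
P_a = ½K_aγH² = 0.5×0.3060×19.6×3.7² = 41.05 kN/m, acting at H/3 = 1.233 m above the base.
FS_sliding = μW / P_a = 0.49×133.2 / 41.05 = 1.590.

1.59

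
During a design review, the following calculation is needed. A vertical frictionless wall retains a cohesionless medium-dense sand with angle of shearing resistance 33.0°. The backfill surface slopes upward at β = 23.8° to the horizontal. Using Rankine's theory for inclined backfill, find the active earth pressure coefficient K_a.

K_a = cos β · (cos β − √(cos²β − cos²φ)) / (cos β + √(cos²β − cos²φ)).
cos β = 0.9150, cos φ = 0.8387, √(cos²β − cos²φ) = 0.3658.
K_a = 0.9150 × (0.9150 − 0.3658)/(0.9150 + 0.3658) = 0.3924.

0.392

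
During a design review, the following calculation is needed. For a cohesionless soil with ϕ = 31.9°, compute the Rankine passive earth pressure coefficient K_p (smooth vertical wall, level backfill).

3.24

K_p = (1 + sin φ)/(1 − sin φ) = tan²(45° + 31.9°/2) = 3.241.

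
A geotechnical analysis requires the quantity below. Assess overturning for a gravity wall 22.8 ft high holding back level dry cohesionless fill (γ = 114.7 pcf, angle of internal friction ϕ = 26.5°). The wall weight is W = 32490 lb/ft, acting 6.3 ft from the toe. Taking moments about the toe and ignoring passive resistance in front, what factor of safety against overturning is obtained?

K_a = tan²(45° − 26.5°/2) = 0.3829.
P_a = ½K_aγH² = 0.5×0.3829×114.7×22.8² = 11420 lb/ft, acting at H/3 = 7.600 ft above the base.
Overturning moment M_o = P_a × H/3 = 11420 × 7.600 = 86760.
Resisting moment M_r = W × 6.3 = 32490 × 6.3 = 204700.
FS_overturning = M_r/M_o = 204700/86760 = 2.359.

2.36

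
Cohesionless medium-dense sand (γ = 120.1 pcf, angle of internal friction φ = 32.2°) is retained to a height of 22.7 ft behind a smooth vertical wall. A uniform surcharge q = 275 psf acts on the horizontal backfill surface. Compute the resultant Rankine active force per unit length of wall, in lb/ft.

11300 lb/ft

K_a = tan²(45° − φ/2) = 0.3047.
Soil triangle: ½ K_a γ H² = 0.5×0.3047×120.1×22.7² = 9430 lb/ft.
Surcharge rectangle: K_a q H = 0.3047×275×22.7 = 1902 lb/ft.
Total = 9430 + 1902 = 11330 lb/ft.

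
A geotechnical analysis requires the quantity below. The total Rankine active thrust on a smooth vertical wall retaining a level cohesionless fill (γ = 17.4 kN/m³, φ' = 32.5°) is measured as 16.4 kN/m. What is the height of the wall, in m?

2.50 m

K_a = 0.3010. P_a = ½ K_a γ H² ⇒ H = √(2P_a/(K_a γ)).
H = √(2×16.4/(0.3010×17.4)) = 2.503 m.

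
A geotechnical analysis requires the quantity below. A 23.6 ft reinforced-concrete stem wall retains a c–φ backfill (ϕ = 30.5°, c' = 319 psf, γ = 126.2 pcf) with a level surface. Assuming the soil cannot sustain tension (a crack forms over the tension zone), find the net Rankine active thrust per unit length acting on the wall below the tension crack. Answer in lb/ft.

4490 lb/ft

K_a = 0.3267; √K_a = 0.5715.
Tension-crack depth z_c = 2c/(γ√K_a) = 2×319/(126.2×0.5715) = 8.845 ft.
σ_a at base = K_a γ H − 2c√K_a = 0.3267×126.2×23.6 − 2×319×0.5715 = 608.3 psf.
P_a = ½ × 608.3 × (H − z_c) = 0.5×608.3×14.75 = 4487 lb/ft.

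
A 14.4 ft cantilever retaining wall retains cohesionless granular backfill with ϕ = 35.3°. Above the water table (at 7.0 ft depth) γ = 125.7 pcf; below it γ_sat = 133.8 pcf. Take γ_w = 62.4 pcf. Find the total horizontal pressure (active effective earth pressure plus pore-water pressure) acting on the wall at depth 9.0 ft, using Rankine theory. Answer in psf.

398 psf

K_a = (1 − sin φ)/(1 + sin φ) = 0.2675.
γ' = 133.8 − 62.4 = 71.40 pcf.
Effective vertical stress at 9.0 ft: σ'_v = 125.7×7.0 + 71.40×2.00 = 1023 psf.
σ'_h = K_a σ'_v = 0.2675 × 1023 = 273.6 psf; u = γ_w × 2.00 = 124.8 psf.
Total σ_h = 273.6 + 124.8 = 398.4 psf.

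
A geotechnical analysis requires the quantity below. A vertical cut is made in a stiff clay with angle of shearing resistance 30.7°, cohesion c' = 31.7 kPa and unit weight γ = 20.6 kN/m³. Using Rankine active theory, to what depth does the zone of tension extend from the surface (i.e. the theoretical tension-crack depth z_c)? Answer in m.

K_a = tan²(45° − 30.7°/2) = 0.3240; √K_a = 0.5692.
The active pressure is zero where K_a γ z = 2c√K_a, so z_c = 2c/(γ√K_a) = 2×31.7/(20.6×0.5692) = 5.407 m.

5.41 m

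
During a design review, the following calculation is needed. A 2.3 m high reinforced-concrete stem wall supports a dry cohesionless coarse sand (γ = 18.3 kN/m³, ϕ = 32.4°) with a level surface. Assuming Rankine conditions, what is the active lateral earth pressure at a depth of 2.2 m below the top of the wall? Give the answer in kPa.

12.2 kPa

K_a = (1 − sin φ)/(1 + sin φ) = 0.3022.
σ_h = K_a γ z = 0.3022 × 18.3 × 2.2 = 12.17 kPa.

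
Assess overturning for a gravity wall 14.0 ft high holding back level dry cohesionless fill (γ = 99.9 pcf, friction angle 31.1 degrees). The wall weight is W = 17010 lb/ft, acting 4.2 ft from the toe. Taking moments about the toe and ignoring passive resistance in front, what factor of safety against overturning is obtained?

K_a = tan²(45° − 31.1°/2) = 0.3188.
P_a = ½K_aγH² = 0.5×0.3188×99.9×14.0² = 3121 lb/ft, acting at H/3 = 4.667 ft above the base.
Overturning moment M_o = P_a × H/3 = 3121 × 4.667 = 14570.
Resisting moment M_r = W × 4.2 = 17010 × 4.2 = 71440.
FS_overturning = M_r/M_o = 71440/14570 = 4.905.

4.91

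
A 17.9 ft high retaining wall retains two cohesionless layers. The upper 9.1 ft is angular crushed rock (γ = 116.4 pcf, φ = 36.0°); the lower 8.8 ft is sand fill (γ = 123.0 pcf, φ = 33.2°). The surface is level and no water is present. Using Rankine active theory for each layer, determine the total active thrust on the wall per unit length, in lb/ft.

5370 lb/ft

K_a1 = tan²(45°−36.0°/2) = 0.2596; K_a2 = tan²(45°−33.2°/2) = 0.2924.
Layer 1: σ at base = K_a1 γ₁ h₁ = 275.0 psf; P₁ = ½×275.0×9.1 = 1251.
Layer 2: σ_v at top = γ₁h₁ = 1059; σ_h top = K_a2×1059 = 309.7; σ_h base = K_a2×(1059+123.0×8.8) = 626.1.
P₂ = ½(309.7+626.1)×8.8 = 4117. Total P_a = 1251+4117 = 5369 lb/ft.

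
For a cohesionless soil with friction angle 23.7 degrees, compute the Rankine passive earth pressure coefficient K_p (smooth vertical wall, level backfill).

K_p = (1 + sin φ)/(1 − sin φ) = tan²(45° + 23.7°/2) = 2.344.

2.34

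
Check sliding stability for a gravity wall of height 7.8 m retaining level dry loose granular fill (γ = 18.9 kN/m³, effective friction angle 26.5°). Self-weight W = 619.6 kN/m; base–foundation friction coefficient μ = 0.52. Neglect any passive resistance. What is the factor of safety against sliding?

1.46

K_a = tan²(45° − 26.5°/2) = 0.3829.
P_a = ½K_aγH² = 0.5×0.3829×18.9×7.8² = 220.2 kN/m, acting at H/3 = 2.600 m above the base.
FS_sliding = μW / P_a = 0.52×619.6 / 220.2 = 1.463.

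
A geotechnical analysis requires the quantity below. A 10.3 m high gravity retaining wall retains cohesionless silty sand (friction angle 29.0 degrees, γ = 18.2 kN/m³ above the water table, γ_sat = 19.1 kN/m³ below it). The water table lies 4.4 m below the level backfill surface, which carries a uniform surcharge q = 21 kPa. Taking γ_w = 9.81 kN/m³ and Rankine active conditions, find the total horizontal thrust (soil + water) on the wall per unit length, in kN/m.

527 kN/m

K_a = tan²(45° − φ/2) = 0.3470.
γ' = 19.1 − 9.81 = 9.290 kN/m³. h₂ = H − d_w = 5.9 m.
σ'_h: at surface K_a·q = 7.286; at WT K_a(q+γd_w) = 35.07; at base K_a(q+γd_w+γ'h₂) = 54.09 kPa.
P₁ = ½(7.286+35.07)×4.4 = 93.19; P₂ = ½(35.07+54.09)×5.9 = 263.0; P_w = ½γ_w h₂² = 170.7.
Total = 93.19+263.0+170.7 = 527.0 kN/m.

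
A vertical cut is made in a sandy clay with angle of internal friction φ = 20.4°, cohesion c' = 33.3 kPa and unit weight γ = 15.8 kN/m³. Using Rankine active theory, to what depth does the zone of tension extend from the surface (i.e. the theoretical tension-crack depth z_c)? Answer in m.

6.06 m

K_a = tan²(45° − 20.4°/2) = 0.4831; √K_a = 0.6950.
The active pressure is zero where K_a γ z = 2c√K_a, so z_c = 2c/(γ√K_a) = 2×33.3/(15.8×0.6950) = 6.065 m.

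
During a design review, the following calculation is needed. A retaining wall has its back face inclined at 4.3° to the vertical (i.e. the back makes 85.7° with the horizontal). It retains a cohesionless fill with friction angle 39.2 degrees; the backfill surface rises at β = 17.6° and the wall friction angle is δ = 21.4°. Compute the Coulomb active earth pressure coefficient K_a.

0.292

K_a = sin²(α+φ) / [sin²α · sin(α−δ) · (1 + √{sin(φ+δ)sin(φ−β) / (sin(α−δ)sin(α+β))})²].
With α = 85.7°, φ = 39.2°, δ = 21.4°, β = 17.6°: K_a = 0.2915.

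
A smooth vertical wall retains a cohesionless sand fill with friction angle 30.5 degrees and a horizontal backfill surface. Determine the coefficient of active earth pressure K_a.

K_a = (1 − sin φ)/(1 + sin φ) = (1 − sin 30.5°)/(1 + sin 30.5°) = 0.3267.

0.327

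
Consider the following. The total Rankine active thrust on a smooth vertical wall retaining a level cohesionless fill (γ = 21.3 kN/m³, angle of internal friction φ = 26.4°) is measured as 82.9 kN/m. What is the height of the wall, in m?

K_a = 0.3844. P_a = ½ K_a γ H² ⇒ H = √(2P_a/(K_a γ)).
H = √(2×82.9/(0.3844×21.3)) = 4.500 m.

4.50 m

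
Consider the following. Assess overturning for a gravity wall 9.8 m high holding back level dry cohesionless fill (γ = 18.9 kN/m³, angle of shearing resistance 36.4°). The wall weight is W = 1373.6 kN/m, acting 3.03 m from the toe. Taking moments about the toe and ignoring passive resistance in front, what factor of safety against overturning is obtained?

5.50

K_a = tan²(45° − 36.4°/2) = 0.2552.
P_a = ½K_aγH² = 0.5×0.2552×18.9×9.8² = 231.6 kN/m, acting at H/3 = 3.267 m above the base.
Overturning moment M_o = P_a × H/3 = 231.6 × 3.267 = 756.5.
Resisting moment M_r = W × 3.03 = 1373.6 × 3.03 = 4162.
FS_overturning = M_r/M_o = 4162/756.5 = 5.502.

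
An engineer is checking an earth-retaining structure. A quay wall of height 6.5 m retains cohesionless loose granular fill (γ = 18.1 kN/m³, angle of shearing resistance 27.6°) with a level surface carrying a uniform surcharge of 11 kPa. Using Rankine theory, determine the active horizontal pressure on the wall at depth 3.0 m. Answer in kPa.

K_a = (1 − sin φ)/(1 + sin φ) = 0.3668.
σ_v = γz + q = 18.1 × 3.0 + 11 = 65.30 kPa.
σ_h = K_a σ_v = 0.3668 × 65.30 = 23.95 kPa.

24.0 kPa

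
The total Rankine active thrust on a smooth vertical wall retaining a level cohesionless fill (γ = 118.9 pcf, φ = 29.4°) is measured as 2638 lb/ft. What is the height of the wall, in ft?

11.4 ft

K_a = 0.3415. P_a = ½ K_a γ H² ⇒ H = √(2P_a/(K_a γ)).
H = √(2×2638/(0.3415×118.9)) = 11.40 ft.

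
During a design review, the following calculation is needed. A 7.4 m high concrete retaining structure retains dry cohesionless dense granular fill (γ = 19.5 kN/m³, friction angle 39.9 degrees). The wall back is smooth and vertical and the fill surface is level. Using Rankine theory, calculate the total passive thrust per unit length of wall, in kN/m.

2440 kN/m

K_p = tan²(45° + φ/2) = 4.578.
P_p = ½ K_p γ H² = 0.5 × 4.578 × 19.5 × 7.4² = 2444 kN/m.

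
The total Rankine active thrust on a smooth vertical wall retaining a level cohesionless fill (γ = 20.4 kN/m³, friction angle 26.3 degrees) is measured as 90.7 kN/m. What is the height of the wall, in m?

K_a = 0.3859. P_a = ½ K_a γ H² ⇒ H = √(2P_a/(K_a γ)).
H = √(2×90.7/(0.3859×20.4)) = 4.800 m.

4.80 m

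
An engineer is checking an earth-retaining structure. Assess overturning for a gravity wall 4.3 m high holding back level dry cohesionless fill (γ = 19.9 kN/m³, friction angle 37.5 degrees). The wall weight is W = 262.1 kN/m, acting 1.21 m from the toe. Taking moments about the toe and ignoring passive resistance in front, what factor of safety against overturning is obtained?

4.95

K_a = tan²(45° − 37.5°/2) = 0.2432.
P_a = ½K_aγH² = 0.5×0.2432×19.9×4.3² = 44.74 kN/m, acting at H/3 = 1.433 m above the base.
Overturning moment M_o = P_a × H/3 = 44.74 × 1.433 = 64.13.
Resisting moment M_r = W × 1.21 = 262.1 × 1.21 = 317.1.
FS_overturning = M_r/M_o = 317.1/64.13 = 4.945.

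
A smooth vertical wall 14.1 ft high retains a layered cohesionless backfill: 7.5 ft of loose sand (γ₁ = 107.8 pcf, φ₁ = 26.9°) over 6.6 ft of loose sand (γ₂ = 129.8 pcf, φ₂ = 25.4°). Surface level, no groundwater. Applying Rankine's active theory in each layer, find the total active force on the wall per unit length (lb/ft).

4410 lb/ft

K_a1 = tan²(45°−26.9°/2) = 0.3770; K_a2 = tan²(45°−25.4°/2) = 0.3996.
Layer 1: σ at base = K_a1 γ₁ h₁ = 304.8 psf; P₁ = ½×304.8×7.5 = 1143.
Layer 2: σ_v at top = γ₁h₁ = 808.5; σ_h top = K_a2×808.5 = 323.1; σ_h base = K_a2×(808.5+129.8×6.6) = 665.5.
P₂ = ½(323.1+665.5)×6.6 = 3262. Total P_a = 1143+3262 = 4405 lb/ft.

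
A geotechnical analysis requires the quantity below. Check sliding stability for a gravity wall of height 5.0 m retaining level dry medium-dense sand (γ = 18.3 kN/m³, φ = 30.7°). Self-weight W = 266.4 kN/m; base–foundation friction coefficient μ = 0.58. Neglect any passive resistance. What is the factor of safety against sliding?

2.08

K_a = tan²(45° − 30.7°/2) = 0.3240.
P_a = ½K_aγH² = 0.5×0.3240×18.3×5.0² = 74.12 kN/m, acting at H/3 = 1.667 m above the base.
FS_sliding = μW / P_a = 0.58×266.4 / 74.12 = 2.085.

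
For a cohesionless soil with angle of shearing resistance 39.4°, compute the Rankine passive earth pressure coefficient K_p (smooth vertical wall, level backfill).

K_p = (1 + sin φ)/(1 − sin φ) = tan²(45° + 39.4°/2) = 4.475.

4.48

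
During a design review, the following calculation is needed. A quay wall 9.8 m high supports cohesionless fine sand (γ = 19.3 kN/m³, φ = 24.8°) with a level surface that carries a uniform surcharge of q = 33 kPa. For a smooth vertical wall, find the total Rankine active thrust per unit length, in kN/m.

511 kN/m

K_a = tan²(45° − φ/2) = 0.4090.
Soil triangle: ½ K_a γ H² = 0.5×0.4090×19.3×9.8² = 379.1 kN/m.
Surcharge rectangle: K_a q H = 0.4090×33×9.8 = 132.3 kN/m.
Total = 379.1 + 132.3 = 511.3 kN/m.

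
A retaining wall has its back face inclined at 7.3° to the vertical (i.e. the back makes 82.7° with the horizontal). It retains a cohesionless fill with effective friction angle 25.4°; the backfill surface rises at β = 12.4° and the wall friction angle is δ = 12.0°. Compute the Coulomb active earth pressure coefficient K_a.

0.510

K_a = sin²(α+φ) / [sin²α · sin(α−δ) · (1 + √{sin(φ+δ)sin(φ−β) / (sin(α−δ)sin(α+β))})²].
With α = 82.7°, φ = 25.4°, δ = 12.0°, β = 12.4°: K_a = 0.5100.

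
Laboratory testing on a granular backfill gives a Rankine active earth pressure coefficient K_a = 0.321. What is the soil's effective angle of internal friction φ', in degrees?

K_a = tan²(45° − φ/2) ⇒ 45° − φ/2 = arctan(√0.321) = 29.53°.
φ = 2(45° − 29.53°) = 30.93°.

30.9°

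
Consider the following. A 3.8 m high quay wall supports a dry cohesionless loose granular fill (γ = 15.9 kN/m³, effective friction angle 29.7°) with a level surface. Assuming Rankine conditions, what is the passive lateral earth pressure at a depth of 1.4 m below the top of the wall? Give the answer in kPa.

66.0 kPa

K_p = (1 + sin φ)/(1 − sin φ) = 2.964.
σ_h = K_p γ z = 2.964 × 15.9 × 1.4 = 65.98 kPa.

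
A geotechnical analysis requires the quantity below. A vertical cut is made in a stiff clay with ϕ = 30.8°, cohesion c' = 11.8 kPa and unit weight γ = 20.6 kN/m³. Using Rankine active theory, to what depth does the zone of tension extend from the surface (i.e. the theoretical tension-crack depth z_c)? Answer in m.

K_a = tan²(45° − 30.8°/2) = 0.3227; √K_a = 0.5681.
The active pressure is zero where K_a γ z = 2c√K_a, so z_c = 2c/(γ√K_a) = 2×11.8/(20.6×0.5681) = 2.017 m.

2.02 m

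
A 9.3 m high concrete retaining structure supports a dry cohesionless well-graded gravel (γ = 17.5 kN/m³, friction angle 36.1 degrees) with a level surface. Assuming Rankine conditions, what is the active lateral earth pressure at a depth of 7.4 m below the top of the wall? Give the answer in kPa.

K_a = (1 − sin φ)/(1 + sin φ) = 0.2585.
σ_h = K_a γ z = 0.2585 × 17.5 × 7.4 = 33.48 kPa.

33.5 kPa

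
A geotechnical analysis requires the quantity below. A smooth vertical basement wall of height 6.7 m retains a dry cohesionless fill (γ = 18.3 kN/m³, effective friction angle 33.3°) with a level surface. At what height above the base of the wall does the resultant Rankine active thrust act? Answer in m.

K_a = 0.2911.
The pressure distribution is triangular, so the resultant acts at H/3 above the base = 6.7/3 = 2.233 m.

2.23 m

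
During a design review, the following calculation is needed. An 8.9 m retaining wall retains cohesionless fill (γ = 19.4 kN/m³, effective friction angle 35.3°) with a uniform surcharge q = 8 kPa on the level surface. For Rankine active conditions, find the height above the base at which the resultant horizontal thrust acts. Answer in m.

K_a = 0.2675.
Triangular part P₁ = ½K_aγH² = 205.6 at H/3 = 2.967 m; rectangular part P₂ = K_a q H = 19.05 at H/2 = 4.450 m.
ȳ = (P₁·2.967 + P₂·4.450)/(P₁+P₂) = 3.092 m.

3.09 m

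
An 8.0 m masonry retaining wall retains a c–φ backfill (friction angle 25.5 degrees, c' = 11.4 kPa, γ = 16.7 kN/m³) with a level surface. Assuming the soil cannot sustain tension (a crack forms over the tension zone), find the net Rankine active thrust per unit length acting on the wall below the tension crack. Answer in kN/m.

113 kN/m

K_a = 0.3981; √K_a = 0.6310.
Tension-crack depth z_c = 2c/(γ√K_a) = 2×11.4/(16.7×0.6310) = 2.164 m.
σ_a at base = K_a γ H − 2c√K_a = 0.3981×16.7×8.0 − 2×11.4×0.6310 = 38.80 kPa.
P_a = ½ × 38.80 × (H − z_c) = 0.5×38.80×5.836 = 113.2 kN/m.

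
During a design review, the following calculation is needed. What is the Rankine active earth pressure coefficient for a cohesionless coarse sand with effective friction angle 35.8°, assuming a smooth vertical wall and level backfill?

0.262

K_a = tan²(45° − φ/2) = tan²(27.10°) = 0.2619.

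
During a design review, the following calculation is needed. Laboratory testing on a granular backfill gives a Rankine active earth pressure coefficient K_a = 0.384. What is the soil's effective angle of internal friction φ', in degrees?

26.4°

K_a = tan²(45° − φ/2) ⇒ 45° − φ/2 = arctan(√0.384) = 31.79°.
φ = 2(45° − 31.79°) = 26.43°.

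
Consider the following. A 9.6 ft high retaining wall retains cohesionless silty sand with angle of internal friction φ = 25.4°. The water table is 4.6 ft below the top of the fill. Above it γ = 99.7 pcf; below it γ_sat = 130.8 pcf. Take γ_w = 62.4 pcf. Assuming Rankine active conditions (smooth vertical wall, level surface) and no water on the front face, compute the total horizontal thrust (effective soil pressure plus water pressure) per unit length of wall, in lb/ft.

K_a = tan²(45° − φ/2) = 0.3996.
γ' = 130.8 − 62.4 = 68.40 pcf. Depth below WT = 5.0 ft.
σ'_h at WT = K_a γ d_w = 183.3 psf; at base = 183.3 + K_a γ' × 5.0 = 320.0 psf.
P₁ (0–4.6 ft) = ½×183.3×4.6 = 421.6. P₂ (4.6–9.6 ft) = ½(183.3+320.0)×5.0 = 1258.
P_w = ½ γ_w h₂² = 0.5×62.4×5.0² = 780.0. Total = 421.6+1258+780.0 = 2460 lb/ft.

2460 lb/ft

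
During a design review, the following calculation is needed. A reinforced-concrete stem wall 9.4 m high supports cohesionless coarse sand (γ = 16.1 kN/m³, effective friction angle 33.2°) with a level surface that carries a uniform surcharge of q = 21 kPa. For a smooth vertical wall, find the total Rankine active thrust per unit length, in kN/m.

K_a = tan²(45° − φ/2) = 0.2924.
Soil triangle: ½ K_a γ H² = 0.5×0.2924×16.1×9.4² = 208.0 kN/m.
Surcharge rectangle: K_a q H = 0.2924×21×9.4 = 57.71 kN/m.
Total = 208.0 + 57.71 = 265.7 kN/m.

266 kN/m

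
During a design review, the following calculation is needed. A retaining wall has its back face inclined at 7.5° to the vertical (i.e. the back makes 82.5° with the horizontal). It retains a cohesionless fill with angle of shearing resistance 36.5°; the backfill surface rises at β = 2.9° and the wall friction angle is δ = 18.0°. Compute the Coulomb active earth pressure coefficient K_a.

K_a = sin²(α+φ) / [sin²α · sin(α−δ) · (1 + √{sin(φ+δ)sin(φ−β) / (sin(α−δ)sin(α+β))})²].
With α = 82.5°, φ = 36.5°, δ = 18.0°, β = 2.9°: K_a = 0.2957.

0.296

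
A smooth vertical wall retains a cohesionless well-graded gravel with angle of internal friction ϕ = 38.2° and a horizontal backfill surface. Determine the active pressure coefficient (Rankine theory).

K_a = tan²(45° − φ/2) = tan²(25.90°) = 0.2358.

0.236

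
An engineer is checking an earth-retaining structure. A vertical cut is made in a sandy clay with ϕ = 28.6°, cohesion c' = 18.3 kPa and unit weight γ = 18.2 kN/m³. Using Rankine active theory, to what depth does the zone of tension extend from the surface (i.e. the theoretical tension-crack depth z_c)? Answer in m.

3.39 m

K_a = tan²(45° − 28.6°/2) = 0.3525; √K_a = 0.5938.
The active pressure is zero where K_a γ z = 2c√K_a, so z_c = 2c/(γ√K_a) = 2×18.3/(18.2×0.5938) = 3.387 m.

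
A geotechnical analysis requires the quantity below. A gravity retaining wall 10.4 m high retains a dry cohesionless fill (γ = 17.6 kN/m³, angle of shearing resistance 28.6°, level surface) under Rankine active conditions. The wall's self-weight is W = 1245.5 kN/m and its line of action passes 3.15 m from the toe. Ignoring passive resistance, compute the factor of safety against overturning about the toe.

K_a = tan²(45° − 28.6°/2) = 0.3525.
P_a = ½K_aγH² = 0.5×0.3525×17.6×10.4² = 335.6 kN/m, acting at H/3 = 3.467 m above the base.
Overturning moment M_o = P_a × H/3 = 335.6 × 3.467 = 1163.
Resisting moment M_r = W × 3.15 = 1245.5 × 3.15 = 3923.
FS_overturning = M_r/M_o = 3923/1163 = 3.373.

3.37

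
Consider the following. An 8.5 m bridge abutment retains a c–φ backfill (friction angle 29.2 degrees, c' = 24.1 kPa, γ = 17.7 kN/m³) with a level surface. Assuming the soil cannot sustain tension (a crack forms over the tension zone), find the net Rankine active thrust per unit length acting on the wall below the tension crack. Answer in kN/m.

45.4 kN/m

K_a = 0.3442; √K_a = 0.5867.
Tension-crack depth z_c = 2c/(γ√K_a) = 2×24.1/(17.7×0.5867) = 4.642 m.
σ_a at base = K_a γ H − 2c√K_a = 0.3442×17.7×8.5 − 2×24.1×0.5867 = 23.51 kPa.
P_a = ½ × 23.51 × (H − z_c) = 0.5×23.51×3.858 = 45.35 kN/m.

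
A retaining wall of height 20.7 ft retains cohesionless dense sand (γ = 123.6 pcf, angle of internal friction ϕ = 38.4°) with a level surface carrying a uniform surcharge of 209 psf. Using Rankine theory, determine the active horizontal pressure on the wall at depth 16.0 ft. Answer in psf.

511 psf

K_a = (1 − sin φ)/(1 + sin φ) = 0.2337.
σ_v = γz + q = 123.6 × 16.0 + 209 = 2187 psf.
σ_h = K_a σ_v = 0.2337 × 2187 = 511.0 psf.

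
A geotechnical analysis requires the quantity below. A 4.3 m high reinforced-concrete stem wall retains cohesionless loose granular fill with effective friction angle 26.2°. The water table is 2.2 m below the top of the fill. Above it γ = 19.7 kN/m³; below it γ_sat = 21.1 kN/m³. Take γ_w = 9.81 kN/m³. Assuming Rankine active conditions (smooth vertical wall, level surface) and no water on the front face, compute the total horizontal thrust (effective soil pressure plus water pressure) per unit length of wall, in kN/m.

85.0 kN/m

K_a = tan²(45° − φ/2) = 0.3874.
γ' = 21.1 − 9.81 = 11.29 kN/m³. Depth below WT = 2.1 m.
σ'_h at WT = K_a γ d_w = 16.79 kPa; at base = 16.79 + K_a γ' × 2.1 = 25.98 kPa.
P₁ (0–2.2 m) = ½×16.79×2.2 = 18.47. P₂ (2.2–4.3 m) = ½(16.79+25.98)×2.1 = 44.91.
P_w = ½ γ_w h₂² = 0.5×9.81×2.1² = 21.63. Total = 18.47+44.91+21.63 = 85.01 kN/m.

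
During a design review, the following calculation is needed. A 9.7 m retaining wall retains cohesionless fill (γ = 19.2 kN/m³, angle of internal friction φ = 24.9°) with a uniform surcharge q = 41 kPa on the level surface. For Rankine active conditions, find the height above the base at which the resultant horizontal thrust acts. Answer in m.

K_a = 0.4074.
Triangular part P₁ = ½K_aγH² = 368.0 at H/3 = 3.233 m; rectangular part P₂ = K_a q H = 162.0 at H/2 = 4.850 m.
ȳ = (P₁·3.233 + P₂·4.850)/(P₁+P₂) = 3.728 m.

3.73 m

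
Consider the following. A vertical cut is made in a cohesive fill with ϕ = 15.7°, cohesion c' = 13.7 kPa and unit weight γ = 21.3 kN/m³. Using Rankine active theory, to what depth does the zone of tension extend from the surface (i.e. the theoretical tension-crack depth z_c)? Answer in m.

K_a = tan²(45° − 15.7°/2) = 0.5741; √K_a = 0.7577.
The active pressure is zero where K_a γ z = 2c√K_a, so z_c = 2c/(γ√K_a) = 2×13.7/(21.3×0.7577) = 1.698 m.

1.70 m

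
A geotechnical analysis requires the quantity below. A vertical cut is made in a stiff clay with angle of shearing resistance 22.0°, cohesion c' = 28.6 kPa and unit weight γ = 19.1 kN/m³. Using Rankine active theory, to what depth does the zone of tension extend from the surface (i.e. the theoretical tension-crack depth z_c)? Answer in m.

K_a = tan²(45° − 22.0°/2) = 0.4550; √K_a = 0.6745.
The active pressure is zero where K_a γ z = 2c√K_a, so z_c = 2c/(γ√K_a) = 2×28.6/(19.1×0.6745) = 4.440 m.

4.44 m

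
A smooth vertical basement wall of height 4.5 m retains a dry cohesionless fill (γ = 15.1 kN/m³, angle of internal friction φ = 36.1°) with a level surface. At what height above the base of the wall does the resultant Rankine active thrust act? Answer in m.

1.50 m

K_a = 0.2585.
The pressure distribution is triangular, so the resultant acts at H/3 above the base = 4.5/3 = 1.500 m.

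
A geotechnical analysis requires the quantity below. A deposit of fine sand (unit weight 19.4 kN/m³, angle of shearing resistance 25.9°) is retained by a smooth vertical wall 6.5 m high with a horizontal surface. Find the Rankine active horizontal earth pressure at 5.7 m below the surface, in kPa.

43.3 kPa

K_a = (1 − sin φ)/(1 + sin φ) = 0.3920.
σ_h = K_a γ z = 0.3920 × 19.4 × 5.7 = 43.35 kPa.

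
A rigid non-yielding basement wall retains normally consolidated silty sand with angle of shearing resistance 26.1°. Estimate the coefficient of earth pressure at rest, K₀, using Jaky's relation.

0.560

K₀ = 1 − sin φ' = 1 − sin 26.1° = 0.5601.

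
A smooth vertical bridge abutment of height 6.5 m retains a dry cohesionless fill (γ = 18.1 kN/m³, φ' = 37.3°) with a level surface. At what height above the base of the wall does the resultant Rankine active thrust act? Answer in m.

2.17 m

K_a = 0.2453.
The pressure distribution is triangular, so the resultant acts at H/3 above the base = 6.5/3 = 2.167 m.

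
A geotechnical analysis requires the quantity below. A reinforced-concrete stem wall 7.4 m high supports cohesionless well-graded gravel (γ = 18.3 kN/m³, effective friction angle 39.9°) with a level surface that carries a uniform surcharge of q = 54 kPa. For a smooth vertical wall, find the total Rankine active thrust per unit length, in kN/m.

197 kN/m

K_a = tan²(45° − φ/2) = 0.2184.
Soil triangle: ½ K_a γ H² = 0.5×0.2184×18.3×7.4² = 109.4 kN/m.
Surcharge rectangle: K_a q H = 0.2184×54×7.4 = 87.29 kN/m.
Total = 109.4 + 87.29 = 196.7 kN/m.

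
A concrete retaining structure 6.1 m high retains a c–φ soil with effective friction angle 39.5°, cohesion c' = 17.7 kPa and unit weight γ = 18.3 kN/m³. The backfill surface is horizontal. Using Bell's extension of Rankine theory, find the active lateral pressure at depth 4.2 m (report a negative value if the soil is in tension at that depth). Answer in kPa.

K_a = (1 − sin φ)/(1 + sin φ) = 0.2224.
σ_a = K_a γ z − 2c√K_a = 0.2224×18.3×4.2 − 2×17.7×0.4716 = 0.4007 kPa.

0.401 kPa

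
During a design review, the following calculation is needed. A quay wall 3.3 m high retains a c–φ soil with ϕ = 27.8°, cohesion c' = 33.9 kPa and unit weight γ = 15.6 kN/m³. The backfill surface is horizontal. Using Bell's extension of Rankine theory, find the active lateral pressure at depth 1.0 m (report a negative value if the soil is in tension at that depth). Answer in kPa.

K_a = (1 − sin φ)/(1 + sin φ) = 0.3639.
σ_a = K_a γ z − 2c√K_a = 0.3639×15.6×1.0 − 2×33.9×0.6032 = -35.22 kPa.

-35.2 kPa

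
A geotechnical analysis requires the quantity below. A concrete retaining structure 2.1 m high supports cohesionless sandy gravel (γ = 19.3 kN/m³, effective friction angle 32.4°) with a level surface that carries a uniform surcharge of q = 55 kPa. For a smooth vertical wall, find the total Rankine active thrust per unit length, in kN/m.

47.8 kN/m

K_a = tan²(45° − φ/2) = 0.3022.
Soil triangle: ½ K_a γ H² = 0.5×0.3022×19.3×2.1² = 12.86 kN/m.
Surcharge rectangle: K_a q H = 0.3022×55×2.1 = 34.91 kN/m.
Total = 12.86 + 34.91 = 47.77 kN/m.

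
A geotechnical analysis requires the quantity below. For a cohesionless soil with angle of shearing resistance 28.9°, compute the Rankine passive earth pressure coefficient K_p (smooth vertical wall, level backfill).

2.87

K_p = (1 + sin φ)/(1 − sin φ) = tan²(45° + 28.9°/2) = 2.871.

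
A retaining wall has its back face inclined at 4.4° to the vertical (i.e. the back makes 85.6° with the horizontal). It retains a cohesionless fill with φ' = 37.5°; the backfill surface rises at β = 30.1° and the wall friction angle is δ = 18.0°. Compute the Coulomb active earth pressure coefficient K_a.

0.415

K_a = sin²(α+φ) / [sin²α · sin(α−δ) · (1 + √{sin(φ+δ)sin(φ−β) / (sin(α−δ)sin(α+β))})²].
With α = 85.6°, φ = 37.5°, δ = 18.0°, β = 30.1°: K_a = 0.4147.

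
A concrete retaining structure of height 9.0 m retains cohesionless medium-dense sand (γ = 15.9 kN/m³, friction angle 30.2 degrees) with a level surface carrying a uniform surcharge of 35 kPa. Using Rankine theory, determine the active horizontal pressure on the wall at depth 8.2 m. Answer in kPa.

54.7 kPa

K_a = (1 − sin φ)/(1 + sin φ) = 0.3307.
σ_v = γz + q = 15.9 × 8.2 + 35 = 165.4 kPa.
σ_h = K_a σ_v = 0.3307 × 165.4 = 54.68 kPa.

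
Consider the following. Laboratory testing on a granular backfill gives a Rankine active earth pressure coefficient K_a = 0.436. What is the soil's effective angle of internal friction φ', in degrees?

23.1°

K_a = tan²(45° − φ/2) ⇒ 45° − φ/2 = arctan(√0.436) = 33.44°.
φ = 2(45° − 33.44°) = 23.13°.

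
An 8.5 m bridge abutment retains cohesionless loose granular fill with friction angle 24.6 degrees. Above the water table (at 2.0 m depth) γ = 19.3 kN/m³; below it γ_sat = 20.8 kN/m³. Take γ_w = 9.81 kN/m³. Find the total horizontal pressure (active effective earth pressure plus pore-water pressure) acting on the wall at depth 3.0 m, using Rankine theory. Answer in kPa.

K_a = (1 − sin φ)/(1 + sin φ) = 0.4121.
γ' = 20.8 − 9.81 = 10.99 kN/m³.
Effective vertical stress at 3.0 m: σ'_v = 19.3×2.0 + 10.99×1.00 = 49.59 kPa.
σ'_h = K_a σ'_v = 0.4121 × 49.59 = 20.44 kPa; u = γ_w × 1.00 = 9.810 kPa.
Total σ_h = 20.44 + 9.810 = 30.25 kPa.

30.2 kPa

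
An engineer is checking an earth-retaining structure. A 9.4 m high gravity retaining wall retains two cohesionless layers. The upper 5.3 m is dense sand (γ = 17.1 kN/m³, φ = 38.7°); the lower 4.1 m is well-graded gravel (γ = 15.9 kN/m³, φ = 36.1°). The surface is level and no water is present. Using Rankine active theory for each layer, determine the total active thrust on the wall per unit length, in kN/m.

186 kN/m

K_a1 = tan²(45°−38.7°/2) = 0.2306; K_a2 = tan²(45°−36.1°/2) = 0.2585.
Layer 1: σ at base = K_a1 γ₁ h₁ = 20.90 kPa; P₁ = ½×20.90×5.3 = 55.38.
Layer 2: σ_v at top = γ₁h₁ = 90.63; σ_h top = K_a2×90.63 = 23.43; σ_h base = K_a2×(90.63+15.9×4.1) = 40.28.
P₂ = ½(23.43+40.28)×4.1 = 130.6. Total P_a = 55.38+130.6 = 186.0 kN/m.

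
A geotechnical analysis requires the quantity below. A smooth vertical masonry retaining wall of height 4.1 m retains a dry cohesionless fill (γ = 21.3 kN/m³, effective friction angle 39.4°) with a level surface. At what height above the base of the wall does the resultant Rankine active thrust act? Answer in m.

1.37 m

K_a = 0.2234.
The pressure distribution is triangular, so the resultant acts at H/3 above the base = 4.1/3 = 1.367 m.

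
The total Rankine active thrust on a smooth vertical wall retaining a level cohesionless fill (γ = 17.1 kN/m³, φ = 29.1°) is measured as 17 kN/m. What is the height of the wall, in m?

2.40 m

K_a = 0.3456. P_a = ½ K_a γ H² ⇒ H = √(2P_a/(K_a γ)).
H = √(2×17/(0.3456×17.1)) = 2.399 m.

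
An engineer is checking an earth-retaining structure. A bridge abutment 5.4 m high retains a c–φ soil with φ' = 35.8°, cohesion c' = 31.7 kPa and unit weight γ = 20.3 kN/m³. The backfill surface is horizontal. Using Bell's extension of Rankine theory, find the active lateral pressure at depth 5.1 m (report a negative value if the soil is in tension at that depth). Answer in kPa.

-5.33 kPa

K_a = (1 − sin φ)/(1 + sin φ) = 0.2619.
σ_a = K_a γ z − 2c√K_a = 0.2619×20.3×5.1 − 2×31.7×0.5117 = -5.333 kPa.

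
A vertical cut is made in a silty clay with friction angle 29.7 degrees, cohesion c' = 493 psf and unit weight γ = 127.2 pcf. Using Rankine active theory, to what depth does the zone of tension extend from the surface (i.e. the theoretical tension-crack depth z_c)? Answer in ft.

13.3 ft

K_a = tan²(45° − 29.7°/2) = 0.3374; √K_a = 0.5808.
The active pressure is zero where K_a γ z = 2c√K_a, so z_c = 2c/(γ√K_a) = 2×493/(127.2×0.5808) = 13.35 ft.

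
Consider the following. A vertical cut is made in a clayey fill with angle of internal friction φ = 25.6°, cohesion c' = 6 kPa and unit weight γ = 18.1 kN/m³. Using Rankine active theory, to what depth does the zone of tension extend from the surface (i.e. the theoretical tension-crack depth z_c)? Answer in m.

K_a = tan²(45° − 25.6°/2) = 0.3966; √K_a = 0.6297.
The active pressure is zero where K_a γ z = 2c√K_a, so z_c = 2c/(γ√K_a) = 2×6/(18.1×0.6297) = 1.053 m.

1.05 m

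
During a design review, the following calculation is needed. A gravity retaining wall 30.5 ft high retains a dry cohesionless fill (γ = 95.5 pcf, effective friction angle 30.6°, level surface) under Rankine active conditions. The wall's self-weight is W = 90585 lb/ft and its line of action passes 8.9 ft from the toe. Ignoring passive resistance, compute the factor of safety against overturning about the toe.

K_a = tan²(45° − 30.6°/2) = 0.3253.
P_a = ½K_aγH² = 0.5×0.3253×95.5×30.5² = 14450 lb/ft, acting at H/3 = 10.17 ft above the base.
Overturning moment M_o = P_a × H/3 = 14450 × 10.17 = 146900.
Resisting moment M_r = W × 8.9 = 90585 × 8.9 = 806200.
FS_overturning = M_r/M_o = 806200/146900 = 5.487.

5.49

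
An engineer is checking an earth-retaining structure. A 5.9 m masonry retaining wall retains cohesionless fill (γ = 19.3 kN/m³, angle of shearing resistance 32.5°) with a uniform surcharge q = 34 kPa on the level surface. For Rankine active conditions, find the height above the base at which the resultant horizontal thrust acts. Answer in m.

K_a = 0.3010.
Triangular part P₁ = ½K_aγH² = 101.1 at H/3 = 1.967 m; rectangular part P₂ = K_a q H = 60.38 at H/2 = 2.950 m.
ȳ = (P₁·1.967 + P₂·2.950)/(P₁+P₂) = 2.334 m.

2.33 m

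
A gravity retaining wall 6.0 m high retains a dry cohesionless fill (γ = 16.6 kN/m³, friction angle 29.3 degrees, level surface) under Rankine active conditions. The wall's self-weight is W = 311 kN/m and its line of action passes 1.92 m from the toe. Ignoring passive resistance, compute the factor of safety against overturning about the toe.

2.91

K_a = tan²(45° − 29.3°/2) = 0.3428.
P_a = ½K_aγH² = 0.5×0.3428×16.6×6.0² = 102.4 kN/m, acting at H/3 = 2.000 m above the base.
Overturning moment M_o = P_a × H/3 = 102.4 × 2.000 = 204.9.
Resisting moment M_r = W × 1.92 = 311 × 1.92 = 597.1.
FS_overturning = M_r/M_o = 597.1/204.9 = 2.914.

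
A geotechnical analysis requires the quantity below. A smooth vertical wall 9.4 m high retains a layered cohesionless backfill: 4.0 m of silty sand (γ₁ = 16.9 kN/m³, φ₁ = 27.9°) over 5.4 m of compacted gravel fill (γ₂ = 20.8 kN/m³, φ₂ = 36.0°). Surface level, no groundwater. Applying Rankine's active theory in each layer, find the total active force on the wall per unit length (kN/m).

K_a1 = tan²(45°−27.9°/2) = 0.3625; K_a2 = tan²(45°−36.0°/2) = 0.2596.
Layer 1: σ at base = K_a1 γ₁ h₁ = 24.50 kPa; P₁ = ½×24.50×4.0 = 49.00.
Layer 2: σ_v at top = γ₁h₁ = 67.60; σ_h top = K_a2×67.60 = 17.55; σ_h base = K_a2×(67.60+20.8×5.4) = 46.71.
P₂ = ½(17.55+46.71)×5.4 = 173.5. Total P_a = 49.00+173.5 = 222.5 kN/m.

223 kN/m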